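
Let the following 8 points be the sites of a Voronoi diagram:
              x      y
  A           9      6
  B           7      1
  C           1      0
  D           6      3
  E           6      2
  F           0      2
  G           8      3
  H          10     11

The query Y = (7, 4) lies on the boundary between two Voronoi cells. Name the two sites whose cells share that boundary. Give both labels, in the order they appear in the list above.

D and G

Squared distances from Y to each site:
|YA|² = 4 + 4 = 8
|YB|² = 0 + 9 = 9
|YC|² = 36 + 16 = 52
|YD|² = 1 + 1 = 2
|YE|² = 1 + 4 = 5
|YF|² = 49 + 4 = 53
|YG|² = 1 + 1 = 2
|YH|² = 9 + 49 = 58
Y is equidistant from D and G (both at squared distance 2), and every other site is strictly farther — so Y lies on the D–G Voronoi edge.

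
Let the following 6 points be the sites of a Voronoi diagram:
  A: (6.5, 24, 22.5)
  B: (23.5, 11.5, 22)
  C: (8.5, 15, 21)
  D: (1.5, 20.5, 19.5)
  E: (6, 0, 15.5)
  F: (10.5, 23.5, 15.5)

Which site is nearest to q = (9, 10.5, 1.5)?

E

Since √ is increasing, it suffices to compare squared distances:
|qA|² = 6.25 + 182.25 + 441 = 629.5
|qB|² = 210.25 + 1 + 420.25 = 631.5
|qC|² = 0.25 + 20.25 + 380.25 = 400.75
|qD|² = 56.25 + 100 + 324 = 480.25
|qE|² = 9 + 110.25 + 196 = 315.25
|qF|² = 2.25 + 169 + 196 = 367.25
E is nearest.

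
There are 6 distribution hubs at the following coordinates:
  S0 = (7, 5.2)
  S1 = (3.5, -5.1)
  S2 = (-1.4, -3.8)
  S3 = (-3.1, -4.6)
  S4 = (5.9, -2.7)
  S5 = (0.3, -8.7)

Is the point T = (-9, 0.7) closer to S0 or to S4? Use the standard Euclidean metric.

Compare squared distances:
|TS0|² = (-9−7)² + (0.7−5.2)² = 256 + 20.25 = 276.25
|TS4|² = (-9−5.9)² + (0.7−(-2.7))² = 222.01 + 11.56 = 233.57
276.25 > 233.57, so S4 is closer.

S4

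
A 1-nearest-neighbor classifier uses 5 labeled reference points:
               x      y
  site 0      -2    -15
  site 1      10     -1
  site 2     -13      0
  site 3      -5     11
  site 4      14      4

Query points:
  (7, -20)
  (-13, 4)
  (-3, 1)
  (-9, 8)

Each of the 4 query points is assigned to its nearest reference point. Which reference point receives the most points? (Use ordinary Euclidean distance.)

(7, -20) — d² to each: site 0:106, site 1:370, site 2:800, site 3:1105, site 4:625 → nearest is site 0
(-13, 4) — d² to each: site 0:482, site 1:554, site 2:16, site 3:113, site 4:729 → nearest is site 2
(-3, 1) — d² to each: site 0:257, site 1:173, site 2:101, site 3:104, site 4:298 → nearest is site 2
(-9, 8) — d² to each: site 0:578, site 1:442, site 2:80, site 3:25, site 4:545 → nearest is site 3
Tally — site 0:1, site 2:2, site 3:1. site 2 captures the most (2).

site 2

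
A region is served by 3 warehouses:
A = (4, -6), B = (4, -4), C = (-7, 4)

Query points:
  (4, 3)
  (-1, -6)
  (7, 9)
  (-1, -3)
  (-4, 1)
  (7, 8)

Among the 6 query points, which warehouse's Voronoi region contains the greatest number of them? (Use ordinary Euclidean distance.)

B

(4, 3) — d² to each: A:81, B:49, C:122 → nearest is B
(-1, -6) — d² to each: A:25, B:29, C:136 → nearest is A
(7, 9) — d² to each: A:234, B:178, C:221 → nearest is B
(-1, -3) — d² to each: A:34, B:26, C:85 → nearest is B
(-4, 1) — d² to each: A:113, B:89, C:18 → nearest is C
(7, 8) — d² to each: A:205, B:153, C:212 → nearest is B
Tally — A:1, B:4, C:1. B captures the most (4).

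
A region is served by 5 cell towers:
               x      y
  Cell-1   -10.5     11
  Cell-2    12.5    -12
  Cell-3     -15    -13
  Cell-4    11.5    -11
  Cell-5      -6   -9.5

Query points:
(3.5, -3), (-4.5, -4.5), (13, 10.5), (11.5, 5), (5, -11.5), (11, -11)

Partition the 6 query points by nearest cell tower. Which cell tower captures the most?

Cell-4

(3.5, -3) — d² to each: Cell-1:392, Cell-2:162, Cell-3:442.25, Cell-4:128, Cell-5:132.5 → nearest is Cell-4
(-4.5, -4.5) — d² to each: Cell-1:276.25, Cell-2:345.25, Cell-3:182.5, Cell-4:298.25, Cell-5:27.25 → nearest is Cell-5
(13, 10.5) — d² to each: Cell-1:552.5, Cell-2:506.5, Cell-3:1336.25, Cell-4:464.5, Cell-5:761 → nearest is Cell-4
(11.5, 5) — d² to each: Cell-1:520, Cell-2:290, Cell-3:1026.25, Cell-4:256, Cell-5:516.5 → nearest is Cell-4
(5, -11.5) — d² to each: Cell-1:746.5, Cell-2:56.5, Cell-3:402.25, Cell-4:42.5, Cell-5:125 → nearest is Cell-4
(11, -11) — d² to each: Cell-1:946.25, Cell-2:3.25, Cell-3:680, Cell-4:0.25, Cell-5:291.25 → nearest is Cell-4
Tally — Cell-4:5, Cell-5:1. Cell-4 captures the most (5).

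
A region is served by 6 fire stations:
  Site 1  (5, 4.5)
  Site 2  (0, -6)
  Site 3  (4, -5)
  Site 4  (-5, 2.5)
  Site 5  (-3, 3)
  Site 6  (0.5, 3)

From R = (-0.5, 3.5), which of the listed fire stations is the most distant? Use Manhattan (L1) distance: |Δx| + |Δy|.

d(R, Site 1) = |-0.5−5| + |3.5−4.5| = 5.5 + 1 = 6.5
d(R, Site 2) = |-0.5−0| + |3.5−(-6)| = 0.5 + 9.5 = 10
d(R, Site 3) = |-0.5−4| + |3.5−(-5)| = 4.5 + 8.5 = 13
d(R, Site 4) = |-0.5−(-5)| + |3.5−2.5| = 4.5 + 1 = 5.5
d(R, Site 5) = |-0.5−(-3)| + |3.5−3| = 2.5 + 0.5 = 3
d(R, Site 6) = |-0.5−0.5| + |3.5−3| = 1 + 0.5 = 1.5
The largest is to Site 3.

Site 3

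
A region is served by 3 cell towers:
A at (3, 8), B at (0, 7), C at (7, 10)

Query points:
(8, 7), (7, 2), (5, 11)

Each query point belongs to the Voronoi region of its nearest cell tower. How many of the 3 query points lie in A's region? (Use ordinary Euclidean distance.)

1

(8, 7) — d² to each: A:26, B:64, C:10 → nearest is C
(7, 2) — d² to each: A:52, B:74, C:64 → nearest is A
(5, 11) — d² to each: A:13, B:41, C:5 → nearest is C
1 of the 3 points has A as nearest.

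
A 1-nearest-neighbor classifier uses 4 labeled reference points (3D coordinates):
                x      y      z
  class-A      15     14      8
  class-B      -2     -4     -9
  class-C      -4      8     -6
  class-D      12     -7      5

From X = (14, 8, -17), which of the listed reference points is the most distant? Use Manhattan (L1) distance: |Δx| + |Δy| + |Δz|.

class-D

d(X, class-A) = |14−15| + |8−14| + |-17−8| = 1 + 6 + 25 = 32
d(X, class-B) = |14−(-2)| + |8−(-4)| + |-17−(-9)| = 16 + 12 + 8 = 36
d(X, class-C) = |14−(-4)| + |8−8| + |-17−(-6)| = 18 + 0 + 11 = 29
d(X, class-D) = |14−12| + |8−(-7)| + |-17−5| = 2 + 15 + 22 = 39
The largest is to class-D.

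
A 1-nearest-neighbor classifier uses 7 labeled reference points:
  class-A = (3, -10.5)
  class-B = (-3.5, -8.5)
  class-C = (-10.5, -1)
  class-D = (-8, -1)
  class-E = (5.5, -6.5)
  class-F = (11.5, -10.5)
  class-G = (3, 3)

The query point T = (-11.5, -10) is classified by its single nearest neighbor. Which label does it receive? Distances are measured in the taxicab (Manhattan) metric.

d(T, class-A) = |-11.5−3| + |-10−(-10.5)| = 14.5 + 0.5 = 15
d(T, class-B) = |-11.5−(-3.5)| + |-10−(-8.5)| = 8 + 1.5 = 9.5
d(T, class-C) = |-11.5−(-10.5)| + |-10−(-1)| = 1 + 9 = 10
d(T, class-D) = |-11.5−(-8)| + |-10−(-1)| = 3.5 + 9 = 12.5
d(T, class-E) = |-11.5−5.5| + |-10−(-6.5)| = 17 + 3.5 = 20.5
d(T, class-F) = |-11.5−11.5| + |-10−(-10.5)| = 23 + 0.5 = 23.5
d(T, class-G) = |-11.5−3| + |-10−3| = 14.5 + 13 = 27.5
The smallest is to class-B, so T lies in the Voronoi region of class-B.

class-B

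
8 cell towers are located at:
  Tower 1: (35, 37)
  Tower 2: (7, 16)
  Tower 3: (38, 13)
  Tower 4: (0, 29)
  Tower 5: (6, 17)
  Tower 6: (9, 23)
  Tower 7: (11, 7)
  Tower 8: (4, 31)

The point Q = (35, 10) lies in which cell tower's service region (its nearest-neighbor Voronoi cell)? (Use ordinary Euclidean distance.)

Compare squared distances (the ordering matches that of the actual distances):
d²(Q, Tower 1) = (35−35)² + (10−37)² = 0 + 729 = 729
d²(Q, Tower 2) = (35−7)² + (10−16)² = 784 + 36 = 820
d²(Q, Tower 3) = (35−38)² + (10−13)² = 9 + 9 = 18
d²(Q, Tower 4) = (35−0)² + (10−29)² = 1225 + 361 = 1586
d²(Q, Tower 5) = (35−6)² + (10−17)² = 841 + 49 = 890
d²(Q, Tower 6) = (35−9)² + (10−23)² = 676 + 169 = 845
d²(Q, Tower 7) = (35−11)² + (10−7)² = 576 + 9 = 585
d²(Q, Tower 8) = (35−4)² + (10−31)² = 961 + 441 = 1402
Minimum is at Tower 3.

Tower 3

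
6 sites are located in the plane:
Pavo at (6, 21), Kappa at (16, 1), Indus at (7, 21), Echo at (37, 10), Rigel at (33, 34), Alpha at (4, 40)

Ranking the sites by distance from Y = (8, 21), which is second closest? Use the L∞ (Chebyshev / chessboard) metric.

Pavo

d(Y, Pavo) = max(2, 0) = 2
d(Y, Kappa) = max(8, 20) = 20
d(Y, Indus) = max(1, 0) = 1
d(Y, Echo) = max(29, 11) = 29
d(Y, Rigel) = max(25, 13) = 25
d(Y, Alpha) = max(4, 19) = 19
Sorted ascending: Indus, Pavo, Alpha, … — the second-nearest is Pavo.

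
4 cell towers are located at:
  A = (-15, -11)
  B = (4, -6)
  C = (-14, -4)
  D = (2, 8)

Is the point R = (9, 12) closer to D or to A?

Compare squared distances:
|RD|² = (9−2)² + (12−8)² = 49 + 16 = 65
|RA|² = (9−(-15))² + (12−(-11))² = 576 + 529 = 1105
65 < 1105, so D is closer.

D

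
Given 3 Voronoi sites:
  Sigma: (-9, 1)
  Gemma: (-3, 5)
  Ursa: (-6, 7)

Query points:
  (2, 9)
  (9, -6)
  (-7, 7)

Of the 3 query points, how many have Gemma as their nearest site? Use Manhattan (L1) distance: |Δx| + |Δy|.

(2, 9) — d to each: Sigma:19, Gemma:9, Ursa:10 → nearest is Gemma
(9, -6) — d to each: Sigma:25, Gemma:23, Ursa:28 → nearest is Gemma
(-7, 7) — d to each: Sigma:8, Gemma:6, Ursa:1 → nearest is Ursa
2 of the 3 points have Gemma as nearest.

2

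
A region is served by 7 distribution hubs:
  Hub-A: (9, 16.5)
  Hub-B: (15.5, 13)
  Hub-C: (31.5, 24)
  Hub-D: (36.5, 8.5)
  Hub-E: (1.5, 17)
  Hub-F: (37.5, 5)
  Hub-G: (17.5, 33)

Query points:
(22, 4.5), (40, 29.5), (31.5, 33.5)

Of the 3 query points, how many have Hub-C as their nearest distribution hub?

2

(22, 4.5) — d² to each: Hub-A:313, Hub-B:114.5, Hub-C:470.5, Hub-D:226.25, Hub-E:576.5, Hub-F:240.5, Hub-G:832.5 → nearest is Hub-B
(40, 29.5) — d² to each: Hub-A:1130, Hub-B:872.5, Hub-C:102.5, Hub-D:453.25, Hub-E:1638.5, Hub-F:606.5, Hub-G:518.5 → nearest is Hub-C
(31.5, 33.5) — d² to each: Hub-A:795.25, Hub-B:676.25, Hub-C:90.25, Hub-D:650, Hub-E:1172.25, Hub-F:848.25, Hub-G:196.25 → nearest is Hub-C
2 of the 3 points have Hub-C as nearest.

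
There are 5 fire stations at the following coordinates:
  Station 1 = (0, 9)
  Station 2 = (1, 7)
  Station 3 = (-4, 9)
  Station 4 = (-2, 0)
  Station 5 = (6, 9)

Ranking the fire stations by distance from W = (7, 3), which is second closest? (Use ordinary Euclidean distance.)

Squared Euclidean distances:
d²(W, Station 1) = 49 + 36 = 85
d²(W, Station 2) = 36 + 16 = 52
d²(W, Station 3) = 121 + 36 = 157
d²(W, Station 4) = 81 + 9 = 90
d²(W, Station 5) = 1 + 36 = 37
Sorted ascending: Station 5, Station 2, Station 1, … — the second-nearest is Station 2.

Station 2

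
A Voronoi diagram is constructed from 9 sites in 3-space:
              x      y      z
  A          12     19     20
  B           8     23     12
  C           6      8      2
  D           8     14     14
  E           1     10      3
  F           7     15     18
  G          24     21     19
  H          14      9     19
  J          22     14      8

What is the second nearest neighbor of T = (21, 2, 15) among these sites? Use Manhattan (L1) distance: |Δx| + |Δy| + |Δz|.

J

d(T,A) = 9 + 17 + 5 = 31
d(T,B) = 13 + 21 + 3 = 37
d(T,C) = 15 + 6 + 13 = 34
d(T,D) = 13 + 12 + 1 = 26
d(T,E) = 20 + 8 + 12 = 40
d(T,F) = 14 + 13 + 3 = 30
d(T,G) = 3 + 19 + 4 = 26
d(T,H) = 7 + 7 + 4 = 18
d(T,J) = 1 + 12 + 7 = 20
Sorted ascending: H, J, D, … — the second-nearest is J.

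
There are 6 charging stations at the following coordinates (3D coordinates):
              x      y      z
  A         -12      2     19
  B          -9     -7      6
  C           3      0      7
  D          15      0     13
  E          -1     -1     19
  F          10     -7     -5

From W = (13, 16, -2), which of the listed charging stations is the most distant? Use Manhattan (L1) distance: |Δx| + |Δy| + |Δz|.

d(W,A) = |13−(-12)| + |16−2| + |-2−19| = 25 + 14 + 21 = 60
d(W,B) = |13−(-9)| + |16−(-7)| + |-2−6| = 22 + 23 + 8 = 53
d(W,C) = |13−3| + |16−0| + |-2−7| = 10 + 16 + 9 = 35
d(W,D) = |13−15| + |16−0| + |-2−13| = 2 + 16 + 15 = 33
d(W,E) = |13−(-1)| + |16−(-1)| + |-2−19| = 14 + 17 + 21 = 52
d(W,F) = |13−10| + |16−(-7)| + |-2−(-5)| = 3 + 23 + 3 = 29
The largest is to A.

A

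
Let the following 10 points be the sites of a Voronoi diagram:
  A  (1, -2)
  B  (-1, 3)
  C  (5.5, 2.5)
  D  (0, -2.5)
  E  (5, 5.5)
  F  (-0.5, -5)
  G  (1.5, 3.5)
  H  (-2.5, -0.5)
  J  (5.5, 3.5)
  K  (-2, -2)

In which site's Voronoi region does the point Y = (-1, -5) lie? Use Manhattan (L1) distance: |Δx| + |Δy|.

F

d(Y,A) = |-1−1| + |-5−(-2)| = 2 + 3 = 5
d(Y,B) = |-1−(-1)| + |-5−3| = 0 + 8 = 8
d(Y,C) = |-1−5.5| + |-5−2.5| = 6.5 + 7.5 = 14
d(Y,D) = |-1−0| + |-5−(-2.5)| = 1 + 2.5 = 3.5
d(Y,E) = |-1−5| + |-5−5.5| = 6 + 10.5 = 16.5
d(Y,F) = |-1−(-0.5)| + |-5−(-5)| = 0.5 + 0 = 0.5
d(Y,G) = |-1−1.5| + |-5−3.5| = 2.5 + 8.5 = 11
d(Y,H) = |-1−(-2.5)| + |-5−(-0.5)| = 1.5 + 4.5 = 6
d(Y,J) = |-1−5.5| + |-5−3.5| = 6.5 + 8.5 = 15
d(Y,K) = |-1−(-2)| + |-5−(-2)| = 1 + 3 = 4
Minimum is at F.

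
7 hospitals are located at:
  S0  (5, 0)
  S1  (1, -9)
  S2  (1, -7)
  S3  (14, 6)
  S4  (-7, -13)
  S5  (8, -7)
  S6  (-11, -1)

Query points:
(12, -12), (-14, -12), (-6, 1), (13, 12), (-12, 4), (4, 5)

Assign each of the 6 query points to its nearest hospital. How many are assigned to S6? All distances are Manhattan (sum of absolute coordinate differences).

2

(12, -12) — d to each: S0:19, S1:14, S2:16, S3:20, S4:20, S5:9, S6:34 → nearest is S5
(-14, -12) — d to each: S0:31, S1:18, S2:20, S3:46, S4:8, S5:27, S6:14 → nearest is S4
(-6, 1) — d to each: S0:12, S1:17, S2:15, S3:25, S4:15, S5:22, S6:7 → nearest is S6
(13, 12) — d to each: S0:20, S1:33, S2:31, S3:7, S4:45, S5:24, S6:37 → nearest is S3
(-12, 4) — d to each: S0:21, S1:26, S2:24, S3:28, S4:22, S5:31, S6:6 → nearest is S6
(4, 5) — d to each: S0:6, S1:17, S2:15, S3:11, S4:29, S5:16, S6:21 → nearest is S0
2 of the 6 points have S6 as nearest.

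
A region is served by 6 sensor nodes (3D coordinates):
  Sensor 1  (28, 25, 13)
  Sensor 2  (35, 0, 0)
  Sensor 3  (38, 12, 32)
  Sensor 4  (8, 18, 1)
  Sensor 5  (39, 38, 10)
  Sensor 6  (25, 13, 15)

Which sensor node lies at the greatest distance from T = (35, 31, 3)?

Compare squared distances (the ordering matches that of the actual distances):
d²(T, Sensor 1) = 49 + 36 + 100 = 185
d²(T, Sensor 2) = 0 + 961 + 9 = 970
d²(T, Sensor 3) = 9 + 361 + 841 = 1211
d²(T, Sensor 4) = 729 + 169 + 4 = 902
d²(T, Sensor 5) = 16 + 49 + 49 = 114
d²(T, Sensor 6) = 100 + 324 + 144 = 568
The largest is to Sensor 3.

Sensor 3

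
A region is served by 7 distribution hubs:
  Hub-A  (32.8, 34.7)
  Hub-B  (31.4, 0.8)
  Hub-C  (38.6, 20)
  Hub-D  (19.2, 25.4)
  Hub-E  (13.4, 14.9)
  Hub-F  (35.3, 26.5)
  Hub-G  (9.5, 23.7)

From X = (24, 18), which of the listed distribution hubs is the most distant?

Since √ is increasing, it suffices to compare squared distances:
d²(X, Hub-A) = (24−32.8)² + (18−34.7)² = 77.44 + 278.89 = 356.33
d²(X, Hub-B) = (24−31.4)² + (18−0.8)² = 54.76 + 295.84 = 350.6
d²(X, Hub-C) = (24−38.6)² + (18−20)² = 213.16 + 4 = 217.16
d²(X, Hub-D) = (24−19.2)² + (18−25.4)² = 23.04 + 54.76 = 77.8
d²(X, Hub-E) = (24−13.4)² + (18−14.9)² = 112.36 + 9.61 = 121.97
d²(X, Hub-F) = (24−35.3)² + (18−26.5)² = 127.69 + 72.25 = 199.94
d²(X, Hub-G) = (24−9.5)² + (18−23.7)² = 210.25 + 32.49 = 242.74
The largest is to Hub-A.

Hub-A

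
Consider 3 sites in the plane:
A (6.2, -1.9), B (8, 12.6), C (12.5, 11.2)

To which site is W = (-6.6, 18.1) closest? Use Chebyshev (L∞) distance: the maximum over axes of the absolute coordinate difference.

B

d(W,A) = max(12.8, 20) = 20
d(W,B) = max(14.6, 5.5) = 14.6
d(W,C) = max(19.1, 6.9) = 19.1
Minimum is at B.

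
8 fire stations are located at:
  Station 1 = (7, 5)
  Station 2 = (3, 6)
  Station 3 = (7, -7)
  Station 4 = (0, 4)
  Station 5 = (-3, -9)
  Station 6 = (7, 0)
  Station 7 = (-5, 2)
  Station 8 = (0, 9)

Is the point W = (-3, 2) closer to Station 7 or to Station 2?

Station 7

Compare squared distances:
d²(W, Station 7) = (-3−(-5))² + (2−2)² = 4 + 0 = 4
d²(W, Station 2) = (-3−3)² + (2−6)² = 36 + 16 = 52
4 < 52, so Station 7 is closer.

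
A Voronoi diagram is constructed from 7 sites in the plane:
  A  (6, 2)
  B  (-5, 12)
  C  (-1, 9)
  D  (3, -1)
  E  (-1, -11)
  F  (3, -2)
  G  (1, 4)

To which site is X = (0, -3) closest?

F

Squared Euclidean distances:
|XA|² = (0−6)² + (-3−2)² = 36 + 25 = 61
|XB|² = (0−(-5))² + (-3−12)² = 25 + 225 = 250
|XC|² = (0−(-1))² + (-3−9)² = 1 + 144 = 145
|XD|² = (0−3)² + (-3−(-1))² = 9 + 4 = 13
|XE|² = (0−(-1))² + (-3−(-11))² = 1 + 64 = 65
|XF|² = (0−3)² + (-3−(-2))² = 9 + 1 = 10
|XG|² = (0−1)² + (-3−4)² = 1 + 49 = 50
F is nearest.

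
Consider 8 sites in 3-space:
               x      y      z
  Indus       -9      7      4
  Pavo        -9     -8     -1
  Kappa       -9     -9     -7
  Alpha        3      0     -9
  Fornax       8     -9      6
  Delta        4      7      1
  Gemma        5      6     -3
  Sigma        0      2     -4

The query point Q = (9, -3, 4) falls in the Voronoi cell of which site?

Fornax

Since √ is increasing, it suffices to compare squared distances:
d²(Q, Indus) = (9−(-9))² + (-3−7)² + (4−4)² = 324 + 100 + 0 = 424
d²(Q, Pavo) = (9−(-9))² + (-3−(-8))² + (4−(-1))² = 324 + 25 + 25 = 374
d²(Q, Kappa) = (9−(-9))² + (-3−(-9))² + (4−(-7))² = 324 + 36 + 121 = 481
d²(Q, Alpha) = (9−3)² + (-3−0)² + (4−(-9))² = 36 + 9 + 169 = 214
d²(Q, Fornax) = (9−8)² + (-3−(-9))² + (4−6)² = 1 + 36 + 4 = 41
d²(Q, Delta) = (9−4)² + (-3−7)² + (4−1)² = 25 + 100 + 9 = 134
d²(Q, Gemma) = (9−5)² + (-3−6)² + (4−(-3))² = 16 + 81 + 49 = 146
d²(Q, Sigma) = (9−0)² + (-3−2)² + (4−(-4))² = 81 + 25 + 64 = 170
Minimum is at Fornax.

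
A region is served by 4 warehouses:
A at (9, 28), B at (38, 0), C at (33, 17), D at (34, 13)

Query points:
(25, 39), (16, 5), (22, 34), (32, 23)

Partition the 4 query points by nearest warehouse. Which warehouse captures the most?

A

(25, 39) — d² to each: A:377, B:1690, C:548, D:757 → nearest is A
(16, 5) — d² to each: A:578, B:509, C:433, D:388 → nearest is D
(22, 34) — d² to each: A:205, B:1412, C:410, D:585 → nearest is A
(32, 23) — d² to each: A:554, B:565, C:37, D:104 → nearest is C
Tally — A:2, C:1, D:1. A captures the most (2).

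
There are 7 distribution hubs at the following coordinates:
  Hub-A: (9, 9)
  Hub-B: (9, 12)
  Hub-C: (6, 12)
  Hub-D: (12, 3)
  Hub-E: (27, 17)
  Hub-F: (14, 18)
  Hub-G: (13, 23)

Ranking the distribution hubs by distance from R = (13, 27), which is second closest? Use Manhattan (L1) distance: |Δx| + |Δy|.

d(R, Hub-A) = |13−9| + |27−9| = 4 + 18 = 22
d(R, Hub-B) = |13−9| + |27−12| = 4 + 15 = 19
d(R, Hub-C) = |13−6| + |27−12| = 7 + 15 = 22
d(R, Hub-D) = |13−12| + |27−3| = 1 + 24 = 25
d(R, Hub-E) = |13−27| + |27−17| = 14 + 10 = 24
d(R, Hub-F) = |13−14| + |27−18| = 1 + 9 = 10
d(R, Hub-G) = |13−13| + |27−23| = 0 + 4 = 4
Sorted ascending: Hub-G, Hub-F, Hub-B, … — the second-nearest is Hub-F.

Hub-F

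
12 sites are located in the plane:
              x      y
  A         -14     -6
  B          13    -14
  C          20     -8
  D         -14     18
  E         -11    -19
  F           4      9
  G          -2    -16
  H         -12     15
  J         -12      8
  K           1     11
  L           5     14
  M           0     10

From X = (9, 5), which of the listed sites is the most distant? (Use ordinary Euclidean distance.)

E

Compare squared distances (the ordering matches that of the actual distances):
|XA|² = (9−(-14))² + (5−(-6))² = 529 + 121 = 650
|XB|² = (9−13)² + (5−(-14))² = 16 + 361 = 377
|XC|² = (9−20)² + (5−(-8))² = 121 + 169 = 290
|XD|² = (9−(-14))² + (5−18)² = 529 + 169 = 698
|XE|² = (9−(-11))² + (5−(-19))² = 400 + 576 = 976
|XF|² = (9−4)² + (5−9)² = 25 + 16 = 41
|XG|² = (9−(-2))² + (5−(-16))² = 121 + 441 = 562
|XH|² = (9−(-12))² + (5−15)² = 441 + 100 = 541
|XJ|² = (9−(-12))² + (5−8)² = 441 + 9 = 450
|XK|² = (9−1)² + (5−11)² = 64 + 36 = 100
|XL|² = (9−5)² + (5−14)² = 16 + 81 = 97
|XM|² = (9−0)² + (5−10)² = 81 + 25 = 106
The largest is to E.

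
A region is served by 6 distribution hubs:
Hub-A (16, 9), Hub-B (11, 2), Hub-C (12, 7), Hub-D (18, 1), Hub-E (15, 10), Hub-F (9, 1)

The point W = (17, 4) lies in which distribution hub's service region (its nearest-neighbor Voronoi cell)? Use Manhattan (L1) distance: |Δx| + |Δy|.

d(W, Hub-A) = 1 + 5 = 6
d(W, Hub-B) = 6 + 2 = 8
d(W, Hub-C) = 5 + 3 = 8
d(W, Hub-D) = 1 + 3 = 4
d(W, Hub-E) = 2 + 6 = 8
d(W, Hub-F) = 8 + 3 = 11
The smallest is to Hub-D, so W lies in the Voronoi region of Hub-D.

Hub-D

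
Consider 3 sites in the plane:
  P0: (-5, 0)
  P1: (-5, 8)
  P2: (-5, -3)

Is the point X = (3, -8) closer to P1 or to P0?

Compare squared distances:
|XP1|² = (3−(-5))² + (-8−8)² = 64 + 256 = 320
|XP0|² = (3−(-5))² + (-8−0)² = 64 + 64 = 128
320 > 128, so P0 is closer.

P0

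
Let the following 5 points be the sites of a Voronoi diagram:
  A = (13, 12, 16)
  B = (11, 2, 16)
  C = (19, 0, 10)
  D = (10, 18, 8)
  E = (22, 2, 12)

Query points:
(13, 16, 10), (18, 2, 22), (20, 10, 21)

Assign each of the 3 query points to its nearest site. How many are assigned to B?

(13, 16, 10) — d² to each: A:52, B:236, C:292, D:17, E:281 → nearest is D
(18, 2, 22) — d² to each: A:161, B:85, C:149, D:516, E:116 → nearest is B
(20, 10, 21) — d² to each: A:78, B:170, C:222, D:333, E:149 → nearest is A
1 of the 3 points has B as nearest.

1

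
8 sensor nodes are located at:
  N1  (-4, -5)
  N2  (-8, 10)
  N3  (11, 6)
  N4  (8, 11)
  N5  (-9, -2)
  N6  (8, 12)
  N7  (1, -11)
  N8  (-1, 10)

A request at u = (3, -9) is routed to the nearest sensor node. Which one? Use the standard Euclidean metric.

Compare squared distances (the ordering matches that of the actual distances):
|uN1|² = (3−(-4))² + (-9−(-5))² = 49 + 16 = 65
|uN2|² = (3−(-8))² + (-9−10)² = 121 + 361 = 482
|uN3|² = (3−11)² + (-9−6)² = 64 + 225 = 289
|uN4|² = (3−8)² + (-9−11)² = 25 + 400 = 425
|uN5|² = (3−(-9))² + (-9−(-2))² = 144 + 49 = 193
|uN6|² = (3−8)² + (-9−12)² = 25 + 441 = 466
|uN7|² = (3−1)² + (-9−(-11))² = 4 + 4 = 8
|uN8|² = (3−(-1))² + (-9−10)² = 16 + 361 = 377
Minimum is at N7.

N7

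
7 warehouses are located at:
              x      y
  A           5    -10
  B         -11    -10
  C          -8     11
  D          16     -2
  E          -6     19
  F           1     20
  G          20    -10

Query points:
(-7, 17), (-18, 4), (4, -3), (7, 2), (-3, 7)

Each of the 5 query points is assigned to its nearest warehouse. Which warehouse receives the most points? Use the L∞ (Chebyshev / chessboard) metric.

C

(-7, 17) — d to each: A:27, B:27, C:6, D:23, E:2, F:8, G:27 → nearest is E
(-18, 4) — d to each: A:23, B:14, C:10, D:34, E:15, F:19, G:38 → nearest is C
(4, -3) — d to each: A:7, B:15, C:14, D:12, E:22, F:23, G:16 → nearest is A
(7, 2) — d to each: A:12, B:18, C:15, D:9, E:17, F:18, G:13 → nearest is D
(-3, 7) — d to each: A:17, B:17, C:5, D:19, E:12, F:13, G:23 → nearest is C
Tally — A:1, C:2, D:1, E:1. C captures the most (2).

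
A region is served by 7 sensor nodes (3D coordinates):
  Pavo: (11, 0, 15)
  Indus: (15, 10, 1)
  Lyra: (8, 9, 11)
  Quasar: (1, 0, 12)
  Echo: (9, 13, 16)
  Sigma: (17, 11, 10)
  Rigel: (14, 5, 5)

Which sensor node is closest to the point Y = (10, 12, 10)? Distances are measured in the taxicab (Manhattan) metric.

d(Y, Pavo) = |10−11| + |12−0| + |10−15| = 1 + 12 + 5 = 18
d(Y, Indus) = |10−15| + |12−10| + |10−1| = 5 + 2 + 9 = 16
d(Y, Lyra) = |10−8| + |12−9| + |10−11| = 2 + 3 + 1 = 6
d(Y, Quasar) = |10−1| + |12−0| + |10−12| = 9 + 12 + 2 = 23
d(Y, Echo) = |10−9| + |12−13| + |10−16| = 1 + 1 + 6 = 8
d(Y, Sigma) = |10−17| + |12−11| + |10−10| = 7 + 1 + 0 = 8
d(Y, Rigel) = |10−14| + |12−5| + |10−5| = 4 + 7 + 5 = 16
The smallest is to Lyra, so Y lies in the Voronoi region of Lyra.

Lyra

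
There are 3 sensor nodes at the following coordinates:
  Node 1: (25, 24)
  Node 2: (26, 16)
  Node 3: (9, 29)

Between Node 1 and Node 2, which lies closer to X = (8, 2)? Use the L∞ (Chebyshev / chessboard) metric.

Node 2

d(X, Node 1) = max(17, 22) = 22
d(X, Node 2) = max(18, 14) = 18
22 > 18, so Node 2 is closer.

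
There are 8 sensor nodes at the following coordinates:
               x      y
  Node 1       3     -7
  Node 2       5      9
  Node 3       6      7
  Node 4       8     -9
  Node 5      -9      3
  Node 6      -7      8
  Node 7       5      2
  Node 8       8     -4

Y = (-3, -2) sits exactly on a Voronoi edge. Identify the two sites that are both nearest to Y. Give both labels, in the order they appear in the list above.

Squared distances from Y to each site:
d²(Y, Node 1) = (-3−3)² + (-2−(-7))² = 36 + 25 = 61
d²(Y, Node 2) = (-3−5)² + (-2−9)² = 64 + 121 = 185
d²(Y, Node 3) = (-3−6)² + (-2−7)² = 81 + 81 = 162
d²(Y, Node 4) = (-3−8)² + (-2−(-9))² = 121 + 49 = 170
d²(Y, Node 5) = (-3−(-9))² + (-2−3)² = 36 + 25 = 61
d²(Y, Node 6) = (-3−(-7))² + (-2−8)² = 16 + 100 = 116
d²(Y, Node 7) = (-3−5)² + (-2−2)² = 64 + 16 = 80
d²(Y, Node 8) = (-3−8)² + (-2−(-4))² = 121 + 4 = 125
Y is equidistant from Node 1 and Node 5 (both at squared distance 61), and every other site is strictly farther — so Y lies on the Node 1–Node 5 Voronoi edge.

Node 1 and Node 5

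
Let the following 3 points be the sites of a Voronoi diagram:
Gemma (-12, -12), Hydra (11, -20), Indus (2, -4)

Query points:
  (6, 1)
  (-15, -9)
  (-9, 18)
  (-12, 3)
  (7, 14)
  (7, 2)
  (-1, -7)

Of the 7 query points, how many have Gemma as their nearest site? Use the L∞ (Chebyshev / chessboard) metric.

(6, 1) — d to each: Gemma:18, Hydra:21, Indus:5 → nearest is Indus
(-15, -9) — d to each: Gemma:3, Hydra:26, Indus:17 → nearest is Gemma
(-9, 18) — d to each: Gemma:30, Hydra:38, Indus:22 → nearest is Indus
(-12, 3) — d to each: Gemma:15, Hydra:23, Indus:14 → nearest is Indus
(7, 14) — d to each: Gemma:26, Hydra:34, Indus:18 → nearest is Indus
(7, 2) — d to each: Gemma:19, Hydra:22, Indus:6 → nearest is Indus
(-1, -7) — d to each: Gemma:11, Hydra:13, Indus:3 → nearest is Indus
1 of the 7 points has Gemma as nearest.

1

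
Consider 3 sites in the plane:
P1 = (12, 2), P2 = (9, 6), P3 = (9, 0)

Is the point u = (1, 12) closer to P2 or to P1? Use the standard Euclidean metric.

Compare squared distances:
|uP2|² = (1−9)² + (12−6)² = 64 + 36 = 100
|uP1|² = (1−12)² + (12−2)² = 121 + 100 = 221
100 < 221, so P2 is closer.

P2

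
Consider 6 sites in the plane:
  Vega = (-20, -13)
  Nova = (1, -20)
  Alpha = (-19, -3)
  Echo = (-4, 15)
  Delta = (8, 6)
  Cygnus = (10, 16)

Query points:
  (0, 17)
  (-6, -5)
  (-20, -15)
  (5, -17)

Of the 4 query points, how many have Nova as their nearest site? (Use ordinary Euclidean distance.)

1

(0, 17) — d² to each: Vega:1300, Nova:1370, Alpha:761, Echo:20, Delta:185, Cygnus:101 → nearest is Echo
(-6, -5) — d² to each: Vega:260, Nova:274, Alpha:173, Echo:404, Delta:317, Cygnus:697 → nearest is Alpha
(-20, -15) — d² to each: Vega:4, Nova:466, Alpha:145, Echo:1156, Delta:1225, Cygnus:1861 → nearest is Vega
(5, -17) — d² to each: Vega:641, Nova:25, Alpha:772, Echo:1105, Delta:538, Cygnus:1114 → nearest is Nova
1 of the 4 points has Nova as nearest.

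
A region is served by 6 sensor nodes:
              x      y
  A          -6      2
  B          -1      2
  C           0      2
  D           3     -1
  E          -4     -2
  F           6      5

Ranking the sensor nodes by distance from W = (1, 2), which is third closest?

Compare squared distances (the ordering matches that of the actual distances):
|WA|² = 49 + 0 = 49
|WB|² = 4 + 0 = 4
|WC|² = 1 + 0 = 1
|WD|² = 4 + 9 = 13
|WE|² = 25 + 16 = 41
|WF|² = 25 + 9 = 34
Sorted ascending: C, B, D, F, … — the third-nearest is D.

D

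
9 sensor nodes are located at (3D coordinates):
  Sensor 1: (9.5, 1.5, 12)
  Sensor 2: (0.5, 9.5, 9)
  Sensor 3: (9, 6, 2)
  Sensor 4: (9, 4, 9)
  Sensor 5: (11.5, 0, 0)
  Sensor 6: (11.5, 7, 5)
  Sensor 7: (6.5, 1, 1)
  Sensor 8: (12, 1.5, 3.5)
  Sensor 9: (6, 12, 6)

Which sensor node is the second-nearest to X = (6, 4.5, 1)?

Sensor 7

Compare squared distances (the ordering matches that of the actual distances):
d²(X, Sensor 1) = (6−9.5)² + (4.5−1.5)² + (1−12)² = 12.25 + 9 + 121 = 142.25
d²(X, Sensor 2) = (6−0.5)² + (4.5−9.5)² + (1−9)² = 30.25 + 25 + 64 = 119.25
d²(X, Sensor 3) = (6−9)² + (4.5−6)² + (1−2)² = 9 + 2.25 + 1 = 12.25
d²(X, Sensor 4) = (6−9)² + (4.5−4)² + (1−9)² = 9 + 0.25 + 64 = 73.25
d²(X, Sensor 5) = (6−11.5)² + (4.5−0)² + (1−0)² = 30.25 + 20.25 + 1 = 51.5
d²(X, Sensor 6) = (6−11.5)² + (4.5−7)² + (1−5)² = 30.25 + 6.25 + 16 = 52.5
d²(X, Sensor 7) = (6−6.5)² + (4.5−1)² + (1−1)² = 0.25 + 12.25 + 0 = 12.5
d²(X, Sensor 8) = (6−12)² + (4.5−1.5)² + (1−3.5)² = 36 + 9 + 6.25 = 51.25
d²(X, Sensor 9) = (6−6)² + (4.5−12)² + (1−6)² = 0 + 56.25 + 25 = 81.25
Sorted ascending: Sensor 3, Sensor 7, Sensor 8, … — the second-nearest is Sensor 7.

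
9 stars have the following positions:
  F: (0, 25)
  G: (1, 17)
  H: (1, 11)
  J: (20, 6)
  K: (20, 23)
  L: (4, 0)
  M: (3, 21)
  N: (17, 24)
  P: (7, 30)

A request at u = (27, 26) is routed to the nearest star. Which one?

K

Compare squared distances (the ordering matches that of the actual distances):
|uF|² = (27−0)² + (26−25)² = 729 + 1 = 730
|uG|² = (27−1)² + (26−17)² = 676 + 81 = 757
|uH|² = (27−1)² + (26−11)² = 676 + 225 = 901
|uJ|² = (27−20)² + (26−6)² = 49 + 400 = 449
|uK|² = (27−20)² + (26−23)² = 49 + 9 = 58
|uL|² = (27−4)² + (26−0)² = 529 + 676 = 1205
|uM|² = (27−3)² + (26−21)² = 576 + 25 = 601
|uN|² = (27−17)² + (26−24)² = 100 + 4 = 104
|uP|² = (27−7)² + (26−30)² = 400 + 16 = 416
The smallest is to K, so u lies in the Voronoi region of K.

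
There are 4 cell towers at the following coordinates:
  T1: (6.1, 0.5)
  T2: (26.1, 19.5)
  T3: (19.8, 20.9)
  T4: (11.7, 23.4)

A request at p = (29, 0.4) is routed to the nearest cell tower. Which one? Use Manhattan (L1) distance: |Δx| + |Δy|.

T2

d(p,T1) = |29−6.1| + |0.4−0.5| = 22.9 + 0.1 = 23
d(p,T2) = |29−26.1| + |0.4−19.5| = 2.9 + 19.1 = 22
d(p,T3) = |29−19.8| + |0.4−20.9| = 9.2 + 20.5 = 29.7
d(p,T4) = |29−11.7| + |0.4−23.4| = 17.3 + 23 = 40.3
The smallest is to T2, so p lies in the Voronoi region of T2.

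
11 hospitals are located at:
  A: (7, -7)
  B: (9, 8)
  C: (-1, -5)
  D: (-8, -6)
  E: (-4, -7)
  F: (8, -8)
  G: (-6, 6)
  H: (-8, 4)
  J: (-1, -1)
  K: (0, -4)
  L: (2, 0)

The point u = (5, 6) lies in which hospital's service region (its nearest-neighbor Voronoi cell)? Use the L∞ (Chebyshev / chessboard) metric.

B

d(u,A) = max(2, 13) = 13
d(u,B) = max(4, 2) = 4
d(u,C) = max(6, 11) = 11
d(u,D) = max(13, 12) = 13
d(u,E) = max(9, 13) = 13
d(u,F) = max(3, 14) = 14
d(u,G) = max(11, 0) = 11
d(u,H) = max(13, 2) = 13
d(u,J) = max(6, 7) = 7
d(u,K) = max(5, 10) = 10
d(u,L) = max(3, 6) = 6
B is nearest.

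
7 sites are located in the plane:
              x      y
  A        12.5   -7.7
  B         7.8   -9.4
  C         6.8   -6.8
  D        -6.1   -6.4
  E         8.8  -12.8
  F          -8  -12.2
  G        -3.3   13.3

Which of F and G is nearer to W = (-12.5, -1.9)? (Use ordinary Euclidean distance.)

F

Compare squared distances:
|WF|² = (-12.5−(-8))² + (-1.9−(-12.2))² = 20.25 + 106.09 = 126.34
|WG|² = (-12.5−(-3.3))² + (-1.9−13.3)² = 84.64 + 231.04 = 315.68
126.34 < 315.68, so F is closer.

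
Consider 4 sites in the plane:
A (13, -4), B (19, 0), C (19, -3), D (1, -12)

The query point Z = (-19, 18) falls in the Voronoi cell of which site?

Squared Euclidean distances:
|ZA|² = (-19−13)² + (18−(-4))² = 1024 + 484 = 1508
|ZB|² = (-19−19)² + (18−0)² = 1444 + 324 = 1768
|ZC|² = (-19−19)² + (18−(-3))² = 1444 + 441 = 1885
|ZD|² = (-19−1)² + (18−(-12))² = 400 + 900 = 1300
The smallest is to D, so Z lies in the Voronoi region of D.

D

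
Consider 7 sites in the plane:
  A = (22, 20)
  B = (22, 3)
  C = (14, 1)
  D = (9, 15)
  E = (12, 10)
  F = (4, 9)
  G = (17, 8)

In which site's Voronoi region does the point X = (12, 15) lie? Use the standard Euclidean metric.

Compare squared distances (the ordering matches that of the actual distances):
|XA|² = (12−22)² + (15−20)² = 100 + 25 = 125
|XB|² = (12−22)² + (15−3)² = 100 + 144 = 244
|XC|² = (12−14)² + (15−1)² = 4 + 196 = 200
|XD|² = (12−9)² + (15−15)² = 9 + 0 = 9
|XE|² = (12−12)² + (15−10)² = 0 + 25 = 25
|XF|² = (12−4)² + (15−9)² = 64 + 36 = 100
|XG|² = (12−17)² + (15−8)² = 25 + 49 = 74
D is nearest.

D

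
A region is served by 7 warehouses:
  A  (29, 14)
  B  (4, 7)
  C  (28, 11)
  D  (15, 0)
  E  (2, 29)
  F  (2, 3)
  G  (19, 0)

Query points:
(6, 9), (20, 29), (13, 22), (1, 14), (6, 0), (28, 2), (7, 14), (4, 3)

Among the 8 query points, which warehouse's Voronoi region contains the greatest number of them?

B

(6, 9) — d² to each: A:554, B:8, C:488, D:162, E:416, F:52, G:250 → nearest is B
(20, 29) — d² to each: A:306, B:740, C:388, D:866, E:324, F:1000, G:842 → nearest is A
(13, 22) — d² to each: A:320, B:306, C:346, D:488, E:170, F:482, G:520 → nearest is E
(1, 14) — d² to each: A:784, B:58, C:738, D:392, E:226, F:122, G:520 → nearest is B
(6, 0) — d² to each: A:725, B:53, C:605, D:81, E:857, F:25, G:169 → nearest is F
(28, 2) — d² to each: A:145, B:601, C:81, D:173, E:1405, F:677, G:85 → nearest is C
(7, 14) — d² to each: A:484, B:58, C:450, D:260, E:250, F:146, G:340 → nearest is B
(4, 3) — d² to each: A:746, B:16, C:640, D:130, E:680, F:4, G:234 → nearest is F
Tally — A:1, B:3, C:1, E:1, F:2. B captures the most (3).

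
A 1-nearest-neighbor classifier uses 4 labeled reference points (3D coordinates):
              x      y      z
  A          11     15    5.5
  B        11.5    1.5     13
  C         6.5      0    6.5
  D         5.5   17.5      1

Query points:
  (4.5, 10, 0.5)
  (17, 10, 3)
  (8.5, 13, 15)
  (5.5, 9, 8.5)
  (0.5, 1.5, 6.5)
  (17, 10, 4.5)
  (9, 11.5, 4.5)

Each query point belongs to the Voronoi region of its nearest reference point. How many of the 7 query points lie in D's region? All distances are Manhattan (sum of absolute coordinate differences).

1

(4.5, 10, 0.5) — d to each: A:16.5, B:28, C:18, D:9 → nearest is D
(17, 10, 3) — d to each: A:13.5, B:24, C:24, D:21 → nearest is A
(8.5, 13, 15) — d to each: A:14, B:16.5, C:23.5, D:21.5 → nearest is A
(5.5, 9, 8.5) — d to each: A:14.5, B:18, C:12, D:16 → nearest is C
(0.5, 1.5, 6.5) — d to each: A:25, B:17.5, C:7.5, D:26.5 → nearest is C
(17, 10, 4.5) — d to each: A:12, B:22.5, C:22.5, D:22.5 → nearest is A
(9, 11.5, 4.5) — d to each: A:6.5, B:21, C:16, D:13 → nearest is A
1 of the 7 points has D as nearest.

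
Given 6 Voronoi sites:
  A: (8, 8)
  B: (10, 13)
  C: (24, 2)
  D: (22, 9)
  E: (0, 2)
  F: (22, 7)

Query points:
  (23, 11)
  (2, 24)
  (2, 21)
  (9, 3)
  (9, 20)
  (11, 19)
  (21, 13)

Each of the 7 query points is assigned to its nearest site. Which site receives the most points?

(23, 11) — d² to each: A:234, B:173, C:82, D:5, E:610, F:17 → nearest is D
(2, 24) — d² to each: A:292, B:185, C:968, D:625, E:488, F:689 → nearest is B
(2, 21) — d² to each: A:205, B:128, C:845, D:544, E:365, F:596 → nearest is B
(9, 3) — d² to each: A:26, B:101, C:226, D:205, E:82, F:185 → nearest is A
(9, 20) — d² to each: A:145, B:50, C:549, D:290, E:405, F:338 → nearest is B
(11, 19) — d² to each: A:130, B:37, C:458, D:221, E:410, F:265 → nearest is B
(21, 13) — d² to each: A:194, B:121, C:130, D:17, E:562, F:37 → nearest is D
Tally — A:1, B:4, D:2. B captures the most (4).

B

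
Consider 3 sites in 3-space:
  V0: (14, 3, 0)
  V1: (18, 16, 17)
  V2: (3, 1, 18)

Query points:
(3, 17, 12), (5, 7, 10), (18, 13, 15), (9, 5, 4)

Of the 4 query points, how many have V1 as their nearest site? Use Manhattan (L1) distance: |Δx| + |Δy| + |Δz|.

2

(3, 17, 12) — d to each: V0:37, V1:21, V2:22 → nearest is V1
(5, 7, 10) — d to each: V0:23, V1:29, V2:16 → nearest is V2
(18, 13, 15) — d to each: V0:29, V1:5, V2:30 → nearest is V1
(9, 5, 4) — d to each: V0:11, V1:33, V2:24 → nearest is V0
2 of the 4 points have V1 as nearest.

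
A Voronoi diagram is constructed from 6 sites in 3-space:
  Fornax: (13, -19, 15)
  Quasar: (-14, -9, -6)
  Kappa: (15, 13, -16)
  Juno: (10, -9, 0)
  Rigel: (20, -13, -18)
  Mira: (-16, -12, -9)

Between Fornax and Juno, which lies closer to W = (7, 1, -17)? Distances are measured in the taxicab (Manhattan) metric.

Juno

d(W, Fornax) = |7−13| + |1−(-19)| + |-17−15| = 6 + 20 + 32 = 58
d(W, Juno) = |7−10| + |1−(-9)| + |-17−0| = 3 + 10 + 17 = 30
58 > 30, so Juno is closer.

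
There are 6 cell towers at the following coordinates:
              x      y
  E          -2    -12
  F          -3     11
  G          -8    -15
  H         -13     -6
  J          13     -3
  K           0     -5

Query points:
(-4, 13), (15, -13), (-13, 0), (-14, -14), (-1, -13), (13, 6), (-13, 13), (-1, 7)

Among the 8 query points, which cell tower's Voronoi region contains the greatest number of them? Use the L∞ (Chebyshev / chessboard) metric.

(-4, 13) — d to each: E:25, F:2, G:28, H:19, J:17, K:18 → nearest is F
(15, -13) — d to each: E:17, F:24, G:23, H:28, J:10, K:15 → nearest is J
(-13, 0) — d to each: E:12, F:11, G:15, H:6, J:26, K:13 → nearest is H
(-14, -14) — d to each: E:12, F:25, G:6, H:8, J:27, K:14 → nearest is G
(-1, -13) — d to each: E:1, F:24, G:7, H:12, J:14, K:8 → nearest is E
(13, 6) — d to each: E:18, F:16, G:21, H:26, J:9, K:13 → nearest is J
(-13, 13) — d to each: E:25, F:10, G:28, H:19, J:26, K:18 → nearest is F
(-1, 7) — d to each: E:19, F:4, G:22, H:13, J:14, K:12 → nearest is F
Tally — E:1, F:3, G:1, H:1, J:2. F captures the most (3).

F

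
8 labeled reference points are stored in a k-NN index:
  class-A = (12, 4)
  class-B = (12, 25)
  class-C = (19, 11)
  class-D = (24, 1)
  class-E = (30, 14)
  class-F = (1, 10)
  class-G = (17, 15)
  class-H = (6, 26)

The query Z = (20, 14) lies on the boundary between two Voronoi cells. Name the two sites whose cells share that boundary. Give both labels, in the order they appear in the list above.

class-C and class-G

Squared distances from Z to each site:
d²(Z, class-A) = 64 + 100 = 164
d²(Z, class-B) = 64 + 121 = 185
d²(Z, class-C) = 1 + 9 = 10
d²(Z, class-D) = 16 + 169 = 185
d²(Z, class-E) = 100 + 0 = 100
d²(Z, class-F) = 361 + 16 = 377
d²(Z, class-G) = 9 + 1 = 10
d²(Z, class-H) = 196 + 144 = 340
Z is equidistant from class-C and class-G (both at squared distance 10), and every other site is strictly farther — so Z lies on the class-C–class-G Voronoi edge.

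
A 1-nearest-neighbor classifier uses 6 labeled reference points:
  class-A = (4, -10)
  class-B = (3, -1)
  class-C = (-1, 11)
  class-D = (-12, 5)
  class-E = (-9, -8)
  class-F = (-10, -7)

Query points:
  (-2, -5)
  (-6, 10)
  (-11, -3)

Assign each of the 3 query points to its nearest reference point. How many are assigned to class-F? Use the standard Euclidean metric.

1

(-2, -5) — d² to each: class-A:61, class-B:41, class-C:257, class-D:200, class-E:58, class-F:68 → nearest is class-B
(-6, 10) — d² to each: class-A:500, class-B:202, class-C:26, class-D:61, class-E:333, class-F:305 → nearest is class-C
(-11, -3) — d² to each: class-A:274, class-B:200, class-C:296, class-D:65, class-E:29, class-F:17 → nearest is class-F
1 of the 3 points has class-F as nearest.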